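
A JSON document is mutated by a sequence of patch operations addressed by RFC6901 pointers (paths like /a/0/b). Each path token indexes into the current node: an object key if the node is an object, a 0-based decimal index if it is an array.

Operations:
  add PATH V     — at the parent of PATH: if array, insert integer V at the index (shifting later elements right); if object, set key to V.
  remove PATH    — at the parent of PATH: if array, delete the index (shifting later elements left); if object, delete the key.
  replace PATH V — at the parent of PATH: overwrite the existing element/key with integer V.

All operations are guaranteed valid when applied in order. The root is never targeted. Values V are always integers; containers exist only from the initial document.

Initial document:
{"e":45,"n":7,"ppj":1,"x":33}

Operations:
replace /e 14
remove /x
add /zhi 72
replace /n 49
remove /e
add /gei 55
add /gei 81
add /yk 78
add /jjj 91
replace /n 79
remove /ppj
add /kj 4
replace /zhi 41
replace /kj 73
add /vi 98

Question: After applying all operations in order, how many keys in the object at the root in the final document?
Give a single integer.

After op 1 (replace /e 14): {"e":14,"n":7,"ppj":1,"x":33}
After op 2 (remove /x): {"e":14,"n":7,"ppj":1}
After op 3 (add /zhi 72): {"e":14,"n":7,"ppj":1,"zhi":72}
After op 4 (replace /n 49): {"e":14,"n":49,"ppj":1,"zhi":72}
After op 5 (remove /e): {"n":49,"ppj":1,"zhi":72}
After op 6 (add /gei 55): {"gei":55,"n":49,"ppj":1,"zhi":72}
After op 7 (add /gei 81): {"gei":81,"n":49,"ppj":1,"zhi":72}
After op 8 (add /yk 78): {"gei":81,"n":49,"ppj":1,"yk":78,"zhi":72}
After op 9 (add /jjj 91): {"gei":81,"jjj":91,"n":49,"ppj":1,"yk":78,"zhi":72}
After op 10 (replace /n 79): {"gei":81,"jjj":91,"n":79,"ppj":1,"yk":78,"zhi":72}
After op 11 (remove /ppj): {"gei":81,"jjj":91,"n":79,"yk":78,"zhi":72}
After op 12 (add /kj 4): {"gei":81,"jjj":91,"kj":4,"n":79,"yk":78,"zhi":72}
After op 13 (replace /zhi 41): {"gei":81,"jjj":91,"kj":4,"n":79,"yk":78,"zhi":41}
After op 14 (replace /kj 73): {"gei":81,"jjj":91,"kj":73,"n":79,"yk":78,"zhi":41}
After op 15 (add /vi 98): {"gei":81,"jjj":91,"kj":73,"n":79,"vi":98,"yk":78,"zhi":41}
Size at the root: 7

Answer: 7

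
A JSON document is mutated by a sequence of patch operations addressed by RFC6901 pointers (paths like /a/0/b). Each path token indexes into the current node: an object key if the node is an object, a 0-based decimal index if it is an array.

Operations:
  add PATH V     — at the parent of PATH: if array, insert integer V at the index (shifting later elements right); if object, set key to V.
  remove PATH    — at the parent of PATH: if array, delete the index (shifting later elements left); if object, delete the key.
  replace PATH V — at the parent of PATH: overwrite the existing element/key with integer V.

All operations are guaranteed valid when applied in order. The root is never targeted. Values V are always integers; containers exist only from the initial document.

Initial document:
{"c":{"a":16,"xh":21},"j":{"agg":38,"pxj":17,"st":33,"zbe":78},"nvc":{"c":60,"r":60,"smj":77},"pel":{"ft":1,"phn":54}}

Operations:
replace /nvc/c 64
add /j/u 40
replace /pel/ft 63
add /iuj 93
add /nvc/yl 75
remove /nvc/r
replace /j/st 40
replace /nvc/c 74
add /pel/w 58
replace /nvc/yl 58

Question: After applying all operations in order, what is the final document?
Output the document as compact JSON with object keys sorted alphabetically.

After op 1 (replace /nvc/c 64): {"c":{"a":16,"xh":21},"j":{"agg":38,"pxj":17,"st":33,"zbe":78},"nvc":{"c":64,"r":60,"smj":77},"pel":{"ft":1,"phn":54}}
After op 2 (add /j/u 40): {"c":{"a":16,"xh":21},"j":{"agg":38,"pxj":17,"st":33,"u":40,"zbe":78},"nvc":{"c":64,"r":60,"smj":77},"pel":{"ft":1,"phn":54}}
After op 3 (replace /pel/ft 63): {"c":{"a":16,"xh":21},"j":{"agg":38,"pxj":17,"st":33,"u":40,"zbe":78},"nvc":{"c":64,"r":60,"smj":77},"pel":{"ft":63,"phn":54}}
After op 4 (add /iuj 93): {"c":{"a":16,"xh":21},"iuj":93,"j":{"agg":38,"pxj":17,"st":33,"u":40,"zbe":78},"nvc":{"c":64,"r":60,"smj":77},"pel":{"ft":63,"phn":54}}
After op 5 (add /nvc/yl 75): {"c":{"a":16,"xh":21},"iuj":93,"j":{"agg":38,"pxj":17,"st":33,"u":40,"zbe":78},"nvc":{"c":64,"r":60,"smj":77,"yl":75},"pel":{"ft":63,"phn":54}}
After op 6 (remove /nvc/r): {"c":{"a":16,"xh":21},"iuj":93,"j":{"agg":38,"pxj":17,"st":33,"u":40,"zbe":78},"nvc":{"c":64,"smj":77,"yl":75},"pel":{"ft":63,"phn":54}}
After op 7 (replace /j/st 40): {"c":{"a":16,"xh":21},"iuj":93,"j":{"agg":38,"pxj":17,"st":40,"u":40,"zbe":78},"nvc":{"c":64,"smj":77,"yl":75},"pel":{"ft":63,"phn":54}}
After op 8 (replace /nvc/c 74): {"c":{"a":16,"xh":21},"iuj":93,"j":{"agg":38,"pxj":17,"st":40,"u":40,"zbe":78},"nvc":{"c":74,"smj":77,"yl":75},"pel":{"ft":63,"phn":54}}
After op 9 (add /pel/w 58): {"c":{"a":16,"xh":21},"iuj":93,"j":{"agg":38,"pxj":17,"st":40,"u":40,"zbe":78},"nvc":{"c":74,"smj":77,"yl":75},"pel":{"ft":63,"phn":54,"w":58}}
After op 10 (replace /nvc/yl 58): {"c":{"a":16,"xh":21},"iuj":93,"j":{"agg":38,"pxj":17,"st":40,"u":40,"zbe":78},"nvc":{"c":74,"smj":77,"yl":58},"pel":{"ft":63,"phn":54,"w":58}}

Answer: {"c":{"a":16,"xh":21},"iuj":93,"j":{"agg":38,"pxj":17,"st":40,"u":40,"zbe":78},"nvc":{"c":74,"smj":77,"yl":58},"pel":{"ft":63,"phn":54,"w":58}}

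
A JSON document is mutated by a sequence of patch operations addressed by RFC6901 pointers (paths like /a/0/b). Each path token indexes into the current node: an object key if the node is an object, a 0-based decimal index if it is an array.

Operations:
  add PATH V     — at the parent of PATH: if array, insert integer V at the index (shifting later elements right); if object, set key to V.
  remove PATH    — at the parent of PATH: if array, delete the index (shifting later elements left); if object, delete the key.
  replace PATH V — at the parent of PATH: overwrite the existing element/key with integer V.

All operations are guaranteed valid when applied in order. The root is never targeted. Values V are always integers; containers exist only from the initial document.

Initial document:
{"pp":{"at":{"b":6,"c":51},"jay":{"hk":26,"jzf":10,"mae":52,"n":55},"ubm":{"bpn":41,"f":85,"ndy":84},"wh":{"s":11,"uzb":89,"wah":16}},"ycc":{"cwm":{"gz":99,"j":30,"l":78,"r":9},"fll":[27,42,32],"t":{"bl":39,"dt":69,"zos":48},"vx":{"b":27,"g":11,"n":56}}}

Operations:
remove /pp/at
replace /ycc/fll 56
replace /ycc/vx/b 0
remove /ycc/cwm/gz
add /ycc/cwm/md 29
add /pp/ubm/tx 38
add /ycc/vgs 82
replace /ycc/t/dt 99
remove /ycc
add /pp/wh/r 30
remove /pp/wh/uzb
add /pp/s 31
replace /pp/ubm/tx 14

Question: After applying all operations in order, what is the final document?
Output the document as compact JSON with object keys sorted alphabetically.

Answer: {"pp":{"jay":{"hk":26,"jzf":10,"mae":52,"n":55},"s":31,"ubm":{"bpn":41,"f":85,"ndy":84,"tx":14},"wh":{"r":30,"s":11,"wah":16}}}

Derivation:
After op 1 (remove /pp/at): {"pp":{"jay":{"hk":26,"jzf":10,"mae":52,"n":55},"ubm":{"bpn":41,"f":85,"ndy":84},"wh":{"s":11,"uzb":89,"wah":16}},"ycc":{"cwm":{"gz":99,"j":30,"l":78,"r":9},"fll":[27,42,32],"t":{"bl":39,"dt":69,"zos":48},"vx":{"b":27,"g":11,"n":56}}}
After op 2 (replace /ycc/fll 56): {"pp":{"jay":{"hk":26,"jzf":10,"mae":52,"n":55},"ubm":{"bpn":41,"f":85,"ndy":84},"wh":{"s":11,"uzb":89,"wah":16}},"ycc":{"cwm":{"gz":99,"j":30,"l":78,"r":9},"fll":56,"t":{"bl":39,"dt":69,"zos":48},"vx":{"b":27,"g":11,"n":56}}}
After op 3 (replace /ycc/vx/b 0): {"pp":{"jay":{"hk":26,"jzf":10,"mae":52,"n":55},"ubm":{"bpn":41,"f":85,"ndy":84},"wh":{"s":11,"uzb":89,"wah":16}},"ycc":{"cwm":{"gz":99,"j":30,"l":78,"r":9},"fll":56,"t":{"bl":39,"dt":69,"zos":48},"vx":{"b":0,"g":11,"n":56}}}
After op 4 (remove /ycc/cwm/gz): {"pp":{"jay":{"hk":26,"jzf":10,"mae":52,"n":55},"ubm":{"bpn":41,"f":85,"ndy":84},"wh":{"s":11,"uzb":89,"wah":16}},"ycc":{"cwm":{"j":30,"l":78,"r":9},"fll":56,"t":{"bl":39,"dt":69,"zos":48},"vx":{"b":0,"g":11,"n":56}}}
After op 5 (add /ycc/cwm/md 29): {"pp":{"jay":{"hk":26,"jzf":10,"mae":52,"n":55},"ubm":{"bpn":41,"f":85,"ndy":84},"wh":{"s":11,"uzb":89,"wah":16}},"ycc":{"cwm":{"j":30,"l":78,"md":29,"r":9},"fll":56,"t":{"bl":39,"dt":69,"zos":48},"vx":{"b":0,"g":11,"n":56}}}
After op 6 (add /pp/ubm/tx 38): {"pp":{"jay":{"hk":26,"jzf":10,"mae":52,"n":55},"ubm":{"bpn":41,"f":85,"ndy":84,"tx":38},"wh":{"s":11,"uzb":89,"wah":16}},"ycc":{"cwm":{"j":30,"l":78,"md":29,"r":9},"fll":56,"t":{"bl":39,"dt":69,"zos":48},"vx":{"b":0,"g":11,"n":56}}}
After op 7 (add /ycc/vgs 82): {"pp":{"jay":{"hk":26,"jzf":10,"mae":52,"n":55},"ubm":{"bpn":41,"f":85,"ndy":84,"tx":38},"wh":{"s":11,"uzb":89,"wah":16}},"ycc":{"cwm":{"j":30,"l":78,"md":29,"r":9},"fll":56,"t":{"bl":39,"dt":69,"zos":48},"vgs":82,"vx":{"b":0,"g":11,"n":56}}}
After op 8 (replace /ycc/t/dt 99): {"pp":{"jay":{"hk":26,"jzf":10,"mae":52,"n":55},"ubm":{"bpn":41,"f":85,"ndy":84,"tx":38},"wh":{"s":11,"uzb":89,"wah":16}},"ycc":{"cwm":{"j":30,"l":78,"md":29,"r":9},"fll":56,"t":{"bl":39,"dt":99,"zos":48},"vgs":82,"vx":{"b":0,"g":11,"n":56}}}
After op 9 (remove /ycc): {"pp":{"jay":{"hk":26,"jzf":10,"mae":52,"n":55},"ubm":{"bpn":41,"f":85,"ndy":84,"tx":38},"wh":{"s":11,"uzb":89,"wah":16}}}
After op 10 (add /pp/wh/r 30): {"pp":{"jay":{"hk":26,"jzf":10,"mae":52,"n":55},"ubm":{"bpn":41,"f":85,"ndy":84,"tx":38},"wh":{"r":30,"s":11,"uzb":89,"wah":16}}}
After op 11 (remove /pp/wh/uzb): {"pp":{"jay":{"hk":26,"jzf":10,"mae":52,"n":55},"ubm":{"bpn":41,"f":85,"ndy":84,"tx":38},"wh":{"r":30,"s":11,"wah":16}}}
After op 12 (add /pp/s 31): {"pp":{"jay":{"hk":26,"jzf":10,"mae":52,"n":55},"s":31,"ubm":{"bpn":41,"f":85,"ndy":84,"tx":38},"wh":{"r":30,"s":11,"wah":16}}}
After op 13 (replace /pp/ubm/tx 14): {"pp":{"jay":{"hk":26,"jzf":10,"mae":52,"n":55},"s":31,"ubm":{"bpn":41,"f":85,"ndy":84,"tx":14},"wh":{"r":30,"s":11,"wah":16}}}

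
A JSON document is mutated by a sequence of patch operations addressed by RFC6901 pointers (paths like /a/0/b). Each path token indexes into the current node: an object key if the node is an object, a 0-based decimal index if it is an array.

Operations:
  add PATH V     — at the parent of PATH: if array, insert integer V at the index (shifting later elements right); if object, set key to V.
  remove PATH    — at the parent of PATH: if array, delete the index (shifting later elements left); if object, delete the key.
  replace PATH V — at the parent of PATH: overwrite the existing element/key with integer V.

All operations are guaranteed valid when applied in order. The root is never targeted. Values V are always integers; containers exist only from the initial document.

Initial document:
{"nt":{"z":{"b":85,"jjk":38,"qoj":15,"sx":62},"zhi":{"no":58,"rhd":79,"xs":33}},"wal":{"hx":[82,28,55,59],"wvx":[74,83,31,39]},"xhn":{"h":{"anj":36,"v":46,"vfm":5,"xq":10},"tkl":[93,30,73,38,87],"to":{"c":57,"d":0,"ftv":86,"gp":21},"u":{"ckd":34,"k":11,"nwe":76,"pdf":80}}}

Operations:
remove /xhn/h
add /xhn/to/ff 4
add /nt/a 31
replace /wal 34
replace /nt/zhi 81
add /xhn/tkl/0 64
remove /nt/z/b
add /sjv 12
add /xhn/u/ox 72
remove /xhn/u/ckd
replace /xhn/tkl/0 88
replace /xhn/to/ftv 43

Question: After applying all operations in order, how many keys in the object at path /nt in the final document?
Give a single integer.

Answer: 3

Derivation:
After op 1 (remove /xhn/h): {"nt":{"z":{"b":85,"jjk":38,"qoj":15,"sx":62},"zhi":{"no":58,"rhd":79,"xs":33}},"wal":{"hx":[82,28,55,59],"wvx":[74,83,31,39]},"xhn":{"tkl":[93,30,73,38,87],"to":{"c":57,"d":0,"ftv":86,"gp":21},"u":{"ckd":34,"k":11,"nwe":76,"pdf":80}}}
After op 2 (add /xhn/to/ff 4): {"nt":{"z":{"b":85,"jjk":38,"qoj":15,"sx":62},"zhi":{"no":58,"rhd":79,"xs":33}},"wal":{"hx":[82,28,55,59],"wvx":[74,83,31,39]},"xhn":{"tkl":[93,30,73,38,87],"to":{"c":57,"d":0,"ff":4,"ftv":86,"gp":21},"u":{"ckd":34,"k":11,"nwe":76,"pdf":80}}}
After op 3 (add /nt/a 31): {"nt":{"a":31,"z":{"b":85,"jjk":38,"qoj":15,"sx":62},"zhi":{"no":58,"rhd":79,"xs":33}},"wal":{"hx":[82,28,55,59],"wvx":[74,83,31,39]},"xhn":{"tkl":[93,30,73,38,87],"to":{"c":57,"d":0,"ff":4,"ftv":86,"gp":21},"u":{"ckd":34,"k":11,"nwe":76,"pdf":80}}}
After op 4 (replace /wal 34): {"nt":{"a":31,"z":{"b":85,"jjk":38,"qoj":15,"sx":62},"zhi":{"no":58,"rhd":79,"xs":33}},"wal":34,"xhn":{"tkl":[93,30,73,38,87],"to":{"c":57,"d":0,"ff":4,"ftv":86,"gp":21},"u":{"ckd":34,"k":11,"nwe":76,"pdf":80}}}
After op 5 (replace /nt/zhi 81): {"nt":{"a":31,"z":{"b":85,"jjk":38,"qoj":15,"sx":62},"zhi":81},"wal":34,"xhn":{"tkl":[93,30,73,38,87],"to":{"c":57,"d":0,"ff":4,"ftv":86,"gp":21},"u":{"ckd":34,"k":11,"nwe":76,"pdf":80}}}
After op 6 (add /xhn/tkl/0 64): {"nt":{"a":31,"z":{"b":85,"jjk":38,"qoj":15,"sx":62},"zhi":81},"wal":34,"xhn":{"tkl":[64,93,30,73,38,87],"to":{"c":57,"d":0,"ff":4,"ftv":86,"gp":21},"u":{"ckd":34,"k":11,"nwe":76,"pdf":80}}}
After op 7 (remove /nt/z/b): {"nt":{"a":31,"z":{"jjk":38,"qoj":15,"sx":62},"zhi":81},"wal":34,"xhn":{"tkl":[64,93,30,73,38,87],"to":{"c":57,"d":0,"ff":4,"ftv":86,"gp":21},"u":{"ckd":34,"k":11,"nwe":76,"pdf":80}}}
After op 8 (add /sjv 12): {"nt":{"a":31,"z":{"jjk":38,"qoj":15,"sx":62},"zhi":81},"sjv":12,"wal":34,"xhn":{"tkl":[64,93,30,73,38,87],"to":{"c":57,"d":0,"ff":4,"ftv":86,"gp":21},"u":{"ckd":34,"k":11,"nwe":76,"pdf":80}}}
After op 9 (add /xhn/u/ox 72): {"nt":{"a":31,"z":{"jjk":38,"qoj":15,"sx":62},"zhi":81},"sjv":12,"wal":34,"xhn":{"tkl":[64,93,30,73,38,87],"to":{"c":57,"d":0,"ff":4,"ftv":86,"gp":21},"u":{"ckd":34,"k":11,"nwe":76,"ox":72,"pdf":80}}}
After op 10 (remove /xhn/u/ckd): {"nt":{"a":31,"z":{"jjk":38,"qoj":15,"sx":62},"zhi":81},"sjv":12,"wal":34,"xhn":{"tkl":[64,93,30,73,38,87],"to":{"c":57,"d":0,"ff":4,"ftv":86,"gp":21},"u":{"k":11,"nwe":76,"ox":72,"pdf":80}}}
After op 11 (replace /xhn/tkl/0 88): {"nt":{"a":31,"z":{"jjk":38,"qoj":15,"sx":62},"zhi":81},"sjv":12,"wal":34,"xhn":{"tkl":[88,93,30,73,38,87],"to":{"c":57,"d":0,"ff":4,"ftv":86,"gp":21},"u":{"k":11,"nwe":76,"ox":72,"pdf":80}}}
After op 12 (replace /xhn/to/ftv 43): {"nt":{"a":31,"z":{"jjk":38,"qoj":15,"sx":62},"zhi":81},"sjv":12,"wal":34,"xhn":{"tkl":[88,93,30,73,38,87],"to":{"c":57,"d":0,"ff":4,"ftv":43,"gp":21},"u":{"k":11,"nwe":76,"ox":72,"pdf":80}}}
Size at path /nt: 3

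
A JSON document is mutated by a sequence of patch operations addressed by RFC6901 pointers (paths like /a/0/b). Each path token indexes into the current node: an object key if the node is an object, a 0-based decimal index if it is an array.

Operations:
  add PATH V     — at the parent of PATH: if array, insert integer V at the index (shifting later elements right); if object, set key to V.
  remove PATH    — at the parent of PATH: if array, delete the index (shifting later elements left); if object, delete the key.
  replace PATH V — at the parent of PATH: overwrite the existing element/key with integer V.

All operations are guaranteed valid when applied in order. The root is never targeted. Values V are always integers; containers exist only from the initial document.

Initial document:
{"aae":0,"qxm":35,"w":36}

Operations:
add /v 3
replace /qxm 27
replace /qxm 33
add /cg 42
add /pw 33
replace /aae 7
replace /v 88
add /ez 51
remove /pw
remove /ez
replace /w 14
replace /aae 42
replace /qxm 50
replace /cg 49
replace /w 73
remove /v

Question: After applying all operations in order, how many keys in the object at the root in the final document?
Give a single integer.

Answer: 4

Derivation:
After op 1 (add /v 3): {"aae":0,"qxm":35,"v":3,"w":36}
After op 2 (replace /qxm 27): {"aae":0,"qxm":27,"v":3,"w":36}
After op 3 (replace /qxm 33): {"aae":0,"qxm":33,"v":3,"w":36}
After op 4 (add /cg 42): {"aae":0,"cg":42,"qxm":33,"v":3,"w":36}
After op 5 (add /pw 33): {"aae":0,"cg":42,"pw":33,"qxm":33,"v":3,"w":36}
After op 6 (replace /aae 7): {"aae":7,"cg":42,"pw":33,"qxm":33,"v":3,"w":36}
After op 7 (replace /v 88): {"aae":7,"cg":42,"pw":33,"qxm":33,"v":88,"w":36}
After op 8 (add /ez 51): {"aae":7,"cg":42,"ez":51,"pw":33,"qxm":33,"v":88,"w":36}
After op 9 (remove /pw): {"aae":7,"cg":42,"ez":51,"qxm":33,"v":88,"w":36}
After op 10 (remove /ez): {"aae":7,"cg":42,"qxm":33,"v":88,"w":36}
After op 11 (replace /w 14): {"aae":7,"cg":42,"qxm":33,"v":88,"w":14}
After op 12 (replace /aae 42): {"aae":42,"cg":42,"qxm":33,"v":88,"w":14}
After op 13 (replace /qxm 50): {"aae":42,"cg":42,"qxm":50,"v":88,"w":14}
After op 14 (replace /cg 49): {"aae":42,"cg":49,"qxm":50,"v":88,"w":14}
After op 15 (replace /w 73): {"aae":42,"cg":49,"qxm":50,"v":88,"w":73}
After op 16 (remove /v): {"aae":42,"cg":49,"qxm":50,"w":73}
Size at the root: 4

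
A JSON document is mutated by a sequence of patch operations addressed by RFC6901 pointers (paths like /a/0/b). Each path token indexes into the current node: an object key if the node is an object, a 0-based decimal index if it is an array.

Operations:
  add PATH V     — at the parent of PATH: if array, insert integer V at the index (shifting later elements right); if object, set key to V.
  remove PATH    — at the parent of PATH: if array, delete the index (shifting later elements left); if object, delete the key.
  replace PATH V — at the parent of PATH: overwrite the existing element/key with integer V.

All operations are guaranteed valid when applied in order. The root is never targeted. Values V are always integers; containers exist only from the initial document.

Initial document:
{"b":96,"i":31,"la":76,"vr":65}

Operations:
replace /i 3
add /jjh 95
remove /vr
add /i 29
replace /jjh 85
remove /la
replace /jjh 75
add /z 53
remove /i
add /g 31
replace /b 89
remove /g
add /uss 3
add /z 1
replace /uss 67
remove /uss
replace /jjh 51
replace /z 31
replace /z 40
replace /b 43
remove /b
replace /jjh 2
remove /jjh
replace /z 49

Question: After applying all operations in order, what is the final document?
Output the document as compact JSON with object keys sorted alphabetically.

Answer: {"z":49}

Derivation:
After op 1 (replace /i 3): {"b":96,"i":3,"la":76,"vr":65}
After op 2 (add /jjh 95): {"b":96,"i":3,"jjh":95,"la":76,"vr":65}
After op 3 (remove /vr): {"b":96,"i":3,"jjh":95,"la":76}
After op 4 (add /i 29): {"b":96,"i":29,"jjh":95,"la":76}
After op 5 (replace /jjh 85): {"b":96,"i":29,"jjh":85,"la":76}
After op 6 (remove /la): {"b":96,"i":29,"jjh":85}
After op 7 (replace /jjh 75): {"b":96,"i":29,"jjh":75}
After op 8 (add /z 53): {"b":96,"i":29,"jjh":75,"z":53}
After op 9 (remove /i): {"b":96,"jjh":75,"z":53}
After op 10 (add /g 31): {"b":96,"g":31,"jjh":75,"z":53}
After op 11 (replace /b 89): {"b":89,"g":31,"jjh":75,"z":53}
After op 12 (remove /g): {"b":89,"jjh":75,"z":53}
After op 13 (add /uss 3): {"b":89,"jjh":75,"uss":3,"z":53}
After op 14 (add /z 1): {"b":89,"jjh":75,"uss":3,"z":1}
After op 15 (replace /uss 67): {"b":89,"jjh":75,"uss":67,"z":1}
After op 16 (remove /uss): {"b":89,"jjh":75,"z":1}
After op 17 (replace /jjh 51): {"b":89,"jjh":51,"z":1}
After op 18 (replace /z 31): {"b":89,"jjh":51,"z":31}
After op 19 (replace /z 40): {"b":89,"jjh":51,"z":40}
After op 20 (replace /b 43): {"b":43,"jjh":51,"z":40}
After op 21 (remove /b): {"jjh":51,"z":40}
After op 22 (replace /jjh 2): {"jjh":2,"z":40}
After op 23 (remove /jjh): {"z":40}
After op 24 (replace /z 49): {"z":49}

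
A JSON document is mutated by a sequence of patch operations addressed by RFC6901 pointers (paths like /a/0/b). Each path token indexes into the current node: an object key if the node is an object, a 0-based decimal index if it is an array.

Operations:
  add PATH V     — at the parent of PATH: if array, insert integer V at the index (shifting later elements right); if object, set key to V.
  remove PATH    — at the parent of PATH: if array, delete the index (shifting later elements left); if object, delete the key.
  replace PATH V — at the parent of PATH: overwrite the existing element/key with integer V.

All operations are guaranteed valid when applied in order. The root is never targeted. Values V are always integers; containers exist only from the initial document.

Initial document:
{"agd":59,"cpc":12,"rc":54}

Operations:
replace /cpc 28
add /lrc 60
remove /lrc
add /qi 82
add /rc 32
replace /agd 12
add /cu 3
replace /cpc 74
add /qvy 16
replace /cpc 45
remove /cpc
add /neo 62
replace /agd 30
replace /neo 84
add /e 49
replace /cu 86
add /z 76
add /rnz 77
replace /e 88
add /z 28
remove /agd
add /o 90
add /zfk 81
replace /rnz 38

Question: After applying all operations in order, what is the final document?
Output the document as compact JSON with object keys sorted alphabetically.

Answer: {"cu":86,"e":88,"neo":84,"o":90,"qi":82,"qvy":16,"rc":32,"rnz":38,"z":28,"zfk":81}

Derivation:
After op 1 (replace /cpc 28): {"agd":59,"cpc":28,"rc":54}
After op 2 (add /lrc 60): {"agd":59,"cpc":28,"lrc":60,"rc":54}
After op 3 (remove /lrc): {"agd":59,"cpc":28,"rc":54}
After op 4 (add /qi 82): {"agd":59,"cpc":28,"qi":82,"rc":54}
After op 5 (add /rc 32): {"agd":59,"cpc":28,"qi":82,"rc":32}
After op 6 (replace /agd 12): {"agd":12,"cpc":28,"qi":82,"rc":32}
After op 7 (add /cu 3): {"agd":12,"cpc":28,"cu":3,"qi":82,"rc":32}
After op 8 (replace /cpc 74): {"agd":12,"cpc":74,"cu":3,"qi":82,"rc":32}
After op 9 (add /qvy 16): {"agd":12,"cpc":74,"cu":3,"qi":82,"qvy":16,"rc":32}
After op 10 (replace /cpc 45): {"agd":12,"cpc":45,"cu":3,"qi":82,"qvy":16,"rc":32}
After op 11 (remove /cpc): {"agd":12,"cu":3,"qi":82,"qvy":16,"rc":32}
After op 12 (add /neo 62): {"agd":12,"cu":3,"neo":62,"qi":82,"qvy":16,"rc":32}
After op 13 (replace /agd 30): {"agd":30,"cu":3,"neo":62,"qi":82,"qvy":16,"rc":32}
After op 14 (replace /neo 84): {"agd":30,"cu":3,"neo":84,"qi":82,"qvy":16,"rc":32}
After op 15 (add /e 49): {"agd":30,"cu":3,"e":49,"neo":84,"qi":82,"qvy":16,"rc":32}
After op 16 (replace /cu 86): {"agd":30,"cu":86,"e":49,"neo":84,"qi":82,"qvy":16,"rc":32}
After op 17 (add /z 76): {"agd":30,"cu":86,"e":49,"neo":84,"qi":82,"qvy":16,"rc":32,"z":76}
After op 18 (add /rnz 77): {"agd":30,"cu":86,"e":49,"neo":84,"qi":82,"qvy":16,"rc":32,"rnz":77,"z":76}
After op 19 (replace /e 88): {"agd":30,"cu":86,"e":88,"neo":84,"qi":82,"qvy":16,"rc":32,"rnz":77,"z":76}
After op 20 (add /z 28): {"agd":30,"cu":86,"e":88,"neo":84,"qi":82,"qvy":16,"rc":32,"rnz":77,"z":28}
After op 21 (remove /agd): {"cu":86,"e":88,"neo":84,"qi":82,"qvy":16,"rc":32,"rnz":77,"z":28}
After op 22 (add /o 90): {"cu":86,"e":88,"neo":84,"o":90,"qi":82,"qvy":16,"rc":32,"rnz":77,"z":28}
After op 23 (add /zfk 81): {"cu":86,"e":88,"neo":84,"o":90,"qi":82,"qvy":16,"rc":32,"rnz":77,"z":28,"zfk":81}
After op 24 (replace /rnz 38): {"cu":86,"e":88,"neo":84,"o":90,"qi":82,"qvy":16,"rc":32,"rnz":38,"z":28,"zfk":81}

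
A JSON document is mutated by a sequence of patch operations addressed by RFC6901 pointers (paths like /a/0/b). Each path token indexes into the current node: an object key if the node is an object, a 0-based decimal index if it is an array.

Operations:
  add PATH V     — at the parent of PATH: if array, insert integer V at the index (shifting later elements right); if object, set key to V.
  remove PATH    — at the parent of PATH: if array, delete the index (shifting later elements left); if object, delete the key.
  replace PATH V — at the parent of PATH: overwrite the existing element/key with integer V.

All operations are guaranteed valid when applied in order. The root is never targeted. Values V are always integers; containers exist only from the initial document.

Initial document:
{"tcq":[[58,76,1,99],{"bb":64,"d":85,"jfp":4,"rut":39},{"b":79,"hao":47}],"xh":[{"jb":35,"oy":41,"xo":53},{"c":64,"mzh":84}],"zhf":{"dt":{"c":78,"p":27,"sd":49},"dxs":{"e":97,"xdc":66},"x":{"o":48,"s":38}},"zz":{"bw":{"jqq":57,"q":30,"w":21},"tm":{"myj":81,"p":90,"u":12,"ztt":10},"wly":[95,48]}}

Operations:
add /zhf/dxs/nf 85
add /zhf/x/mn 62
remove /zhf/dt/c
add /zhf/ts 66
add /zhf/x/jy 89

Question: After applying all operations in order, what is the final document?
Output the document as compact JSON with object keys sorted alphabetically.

After op 1 (add /zhf/dxs/nf 85): {"tcq":[[58,76,1,99],{"bb":64,"d":85,"jfp":4,"rut":39},{"b":79,"hao":47}],"xh":[{"jb":35,"oy":41,"xo":53},{"c":64,"mzh":84}],"zhf":{"dt":{"c":78,"p":27,"sd":49},"dxs":{"e":97,"nf":85,"xdc":66},"x":{"o":48,"s":38}},"zz":{"bw":{"jqq":57,"q":30,"w":21},"tm":{"myj":81,"p":90,"u":12,"ztt":10},"wly":[95,48]}}
After op 2 (add /zhf/x/mn 62): {"tcq":[[58,76,1,99],{"bb":64,"d":85,"jfp":4,"rut":39},{"b":79,"hao":47}],"xh":[{"jb":35,"oy":41,"xo":53},{"c":64,"mzh":84}],"zhf":{"dt":{"c":78,"p":27,"sd":49},"dxs":{"e":97,"nf":85,"xdc":66},"x":{"mn":62,"o":48,"s":38}},"zz":{"bw":{"jqq":57,"q":30,"w":21},"tm":{"myj":81,"p":90,"u":12,"ztt":10},"wly":[95,48]}}
After op 3 (remove /zhf/dt/c): {"tcq":[[58,76,1,99],{"bb":64,"d":85,"jfp":4,"rut":39},{"b":79,"hao":47}],"xh":[{"jb":35,"oy":41,"xo":53},{"c":64,"mzh":84}],"zhf":{"dt":{"p":27,"sd":49},"dxs":{"e":97,"nf":85,"xdc":66},"x":{"mn":62,"o":48,"s":38}},"zz":{"bw":{"jqq":57,"q":30,"w":21},"tm":{"myj":81,"p":90,"u":12,"ztt":10},"wly":[95,48]}}
After op 4 (add /zhf/ts 66): {"tcq":[[58,76,1,99],{"bb":64,"d":85,"jfp":4,"rut":39},{"b":79,"hao":47}],"xh":[{"jb":35,"oy":41,"xo":53},{"c":64,"mzh":84}],"zhf":{"dt":{"p":27,"sd":49},"dxs":{"e":97,"nf":85,"xdc":66},"ts":66,"x":{"mn":62,"o":48,"s":38}},"zz":{"bw":{"jqq":57,"q":30,"w":21},"tm":{"myj":81,"p":90,"u":12,"ztt":10},"wly":[95,48]}}
After op 5 (add /zhf/x/jy 89): {"tcq":[[58,76,1,99],{"bb":64,"d":85,"jfp":4,"rut":39},{"b":79,"hao":47}],"xh":[{"jb":35,"oy":41,"xo":53},{"c":64,"mzh":84}],"zhf":{"dt":{"p":27,"sd":49},"dxs":{"e":97,"nf":85,"xdc":66},"ts":66,"x":{"jy":89,"mn":62,"o":48,"s":38}},"zz":{"bw":{"jqq":57,"q":30,"w":21},"tm":{"myj":81,"p":90,"u":12,"ztt":10},"wly":[95,48]}}

Answer: {"tcq":[[58,76,1,99],{"bb":64,"d":85,"jfp":4,"rut":39},{"b":79,"hao":47}],"xh":[{"jb":35,"oy":41,"xo":53},{"c":64,"mzh":84}],"zhf":{"dt":{"p":27,"sd":49},"dxs":{"e":97,"nf":85,"xdc":66},"ts":66,"x":{"jy":89,"mn":62,"o":48,"s":38}},"zz":{"bw":{"jqq":57,"q":30,"w":21},"tm":{"myj":81,"p":90,"u":12,"ztt":10},"wly":[95,48]}}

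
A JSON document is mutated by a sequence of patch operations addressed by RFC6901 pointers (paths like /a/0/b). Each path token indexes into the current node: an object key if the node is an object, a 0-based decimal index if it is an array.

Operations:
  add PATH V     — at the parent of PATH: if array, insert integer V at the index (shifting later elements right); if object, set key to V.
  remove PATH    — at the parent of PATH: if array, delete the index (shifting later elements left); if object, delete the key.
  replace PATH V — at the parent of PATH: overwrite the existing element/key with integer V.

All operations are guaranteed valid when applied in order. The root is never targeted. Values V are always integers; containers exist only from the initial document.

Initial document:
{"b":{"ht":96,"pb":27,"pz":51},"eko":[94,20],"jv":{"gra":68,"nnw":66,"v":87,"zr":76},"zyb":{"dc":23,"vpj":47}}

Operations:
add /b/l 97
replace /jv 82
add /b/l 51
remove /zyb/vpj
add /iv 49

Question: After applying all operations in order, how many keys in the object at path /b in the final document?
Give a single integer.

Answer: 4

Derivation:
After op 1 (add /b/l 97): {"b":{"ht":96,"l":97,"pb":27,"pz":51},"eko":[94,20],"jv":{"gra":68,"nnw":66,"v":87,"zr":76},"zyb":{"dc":23,"vpj":47}}
After op 2 (replace /jv 82): {"b":{"ht":96,"l":97,"pb":27,"pz":51},"eko":[94,20],"jv":82,"zyb":{"dc":23,"vpj":47}}
After op 3 (add /b/l 51): {"b":{"ht":96,"l":51,"pb":27,"pz":51},"eko":[94,20],"jv":82,"zyb":{"dc":23,"vpj":47}}
After op 4 (remove /zyb/vpj): {"b":{"ht":96,"l":51,"pb":27,"pz":51},"eko":[94,20],"jv":82,"zyb":{"dc":23}}
After op 5 (add /iv 49): {"b":{"ht":96,"l":51,"pb":27,"pz":51},"eko":[94,20],"iv":49,"jv":82,"zyb":{"dc":23}}
Size at path /b: 4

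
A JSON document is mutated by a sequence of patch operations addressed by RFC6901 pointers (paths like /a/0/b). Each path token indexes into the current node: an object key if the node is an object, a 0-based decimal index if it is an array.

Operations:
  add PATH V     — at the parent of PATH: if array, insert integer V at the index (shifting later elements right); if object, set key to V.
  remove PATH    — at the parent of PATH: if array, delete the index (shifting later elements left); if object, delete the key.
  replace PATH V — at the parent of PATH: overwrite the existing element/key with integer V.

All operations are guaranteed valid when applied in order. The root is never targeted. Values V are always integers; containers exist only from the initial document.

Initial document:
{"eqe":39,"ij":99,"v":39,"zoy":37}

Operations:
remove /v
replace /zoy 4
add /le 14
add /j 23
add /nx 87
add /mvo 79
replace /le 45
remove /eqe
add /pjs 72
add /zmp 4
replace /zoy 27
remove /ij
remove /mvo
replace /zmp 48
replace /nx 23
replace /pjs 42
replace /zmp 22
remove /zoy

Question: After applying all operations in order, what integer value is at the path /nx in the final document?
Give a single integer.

After op 1 (remove /v): {"eqe":39,"ij":99,"zoy":37}
After op 2 (replace /zoy 4): {"eqe":39,"ij":99,"zoy":4}
After op 3 (add /le 14): {"eqe":39,"ij":99,"le":14,"zoy":4}
After op 4 (add /j 23): {"eqe":39,"ij":99,"j":23,"le":14,"zoy":4}
After op 5 (add /nx 87): {"eqe":39,"ij":99,"j":23,"le":14,"nx":87,"zoy":4}
After op 6 (add /mvo 79): {"eqe":39,"ij":99,"j":23,"le":14,"mvo":79,"nx":87,"zoy":4}
After op 7 (replace /le 45): {"eqe":39,"ij":99,"j":23,"le":45,"mvo":79,"nx":87,"zoy":4}
After op 8 (remove /eqe): {"ij":99,"j":23,"le":45,"mvo":79,"nx":87,"zoy":4}
After op 9 (add /pjs 72): {"ij":99,"j":23,"le":45,"mvo":79,"nx":87,"pjs":72,"zoy":4}
After op 10 (add /zmp 4): {"ij":99,"j":23,"le":45,"mvo":79,"nx":87,"pjs":72,"zmp":4,"zoy":4}
After op 11 (replace /zoy 27): {"ij":99,"j":23,"le":45,"mvo":79,"nx":87,"pjs":72,"zmp":4,"zoy":27}
After op 12 (remove /ij): {"j":23,"le":45,"mvo":79,"nx":87,"pjs":72,"zmp":4,"zoy":27}
After op 13 (remove /mvo): {"j":23,"le":45,"nx":87,"pjs":72,"zmp":4,"zoy":27}
After op 14 (replace /zmp 48): {"j":23,"le":45,"nx":87,"pjs":72,"zmp":48,"zoy":27}
After op 15 (replace /nx 23): {"j":23,"le":45,"nx":23,"pjs":72,"zmp":48,"zoy":27}
After op 16 (replace /pjs 42): {"j":23,"le":45,"nx":23,"pjs":42,"zmp":48,"zoy":27}
After op 17 (replace /zmp 22): {"j":23,"le":45,"nx":23,"pjs":42,"zmp":22,"zoy":27}
After op 18 (remove /zoy): {"j":23,"le":45,"nx":23,"pjs":42,"zmp":22}
Value at /nx: 23

Answer: 23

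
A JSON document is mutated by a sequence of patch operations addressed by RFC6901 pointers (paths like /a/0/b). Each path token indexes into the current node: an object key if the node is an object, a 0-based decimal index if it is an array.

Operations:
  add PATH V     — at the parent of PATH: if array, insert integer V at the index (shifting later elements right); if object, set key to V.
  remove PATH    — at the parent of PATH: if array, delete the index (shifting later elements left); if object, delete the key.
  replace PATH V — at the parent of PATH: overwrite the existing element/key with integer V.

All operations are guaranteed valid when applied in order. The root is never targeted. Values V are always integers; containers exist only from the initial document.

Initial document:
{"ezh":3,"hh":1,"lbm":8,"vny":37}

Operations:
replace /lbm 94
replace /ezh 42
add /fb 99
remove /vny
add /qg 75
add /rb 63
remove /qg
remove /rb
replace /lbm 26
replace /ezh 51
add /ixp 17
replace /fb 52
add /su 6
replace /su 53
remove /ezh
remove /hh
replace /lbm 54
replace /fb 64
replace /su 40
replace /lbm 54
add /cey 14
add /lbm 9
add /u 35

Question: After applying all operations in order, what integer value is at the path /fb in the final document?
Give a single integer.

After op 1 (replace /lbm 94): {"ezh":3,"hh":1,"lbm":94,"vny":37}
After op 2 (replace /ezh 42): {"ezh":42,"hh":1,"lbm":94,"vny":37}
After op 3 (add /fb 99): {"ezh":42,"fb":99,"hh":1,"lbm":94,"vny":37}
After op 4 (remove /vny): {"ezh":42,"fb":99,"hh":1,"lbm":94}
After op 5 (add /qg 75): {"ezh":42,"fb":99,"hh":1,"lbm":94,"qg":75}
After op 6 (add /rb 63): {"ezh":42,"fb":99,"hh":1,"lbm":94,"qg":75,"rb":63}
After op 7 (remove /qg): {"ezh":42,"fb":99,"hh":1,"lbm":94,"rb":63}
After op 8 (remove /rb): {"ezh":42,"fb":99,"hh":1,"lbm":94}
After op 9 (replace /lbm 26): {"ezh":42,"fb":99,"hh":1,"lbm":26}
After op 10 (replace /ezh 51): {"ezh":51,"fb":99,"hh":1,"lbm":26}
After op 11 (add /ixp 17): {"ezh":51,"fb":99,"hh":1,"ixp":17,"lbm":26}
After op 12 (replace /fb 52): {"ezh":51,"fb":52,"hh":1,"ixp":17,"lbm":26}
After op 13 (add /su 6): {"ezh":51,"fb":52,"hh":1,"ixp":17,"lbm":26,"su":6}
After op 14 (replace /su 53): {"ezh":51,"fb":52,"hh":1,"ixp":17,"lbm":26,"su":53}
After op 15 (remove /ezh): {"fb":52,"hh":1,"ixp":17,"lbm":26,"su":53}
After op 16 (remove /hh): {"fb":52,"ixp":17,"lbm":26,"su":53}
After op 17 (replace /lbm 54): {"fb":52,"ixp":17,"lbm":54,"su":53}
After op 18 (replace /fb 64): {"fb":64,"ixp":17,"lbm":54,"su":53}
After op 19 (replace /su 40): {"fb":64,"ixp":17,"lbm":54,"su":40}
After op 20 (replace /lbm 54): {"fb":64,"ixp":17,"lbm":54,"su":40}
After op 21 (add /cey 14): {"cey":14,"fb":64,"ixp":17,"lbm":54,"su":40}
After op 22 (add /lbm 9): {"cey":14,"fb":64,"ixp":17,"lbm":9,"su":40}
After op 23 (add /u 35): {"cey":14,"fb":64,"ixp":17,"lbm":9,"su":40,"u":35}
Value at /fb: 64

Answer: 64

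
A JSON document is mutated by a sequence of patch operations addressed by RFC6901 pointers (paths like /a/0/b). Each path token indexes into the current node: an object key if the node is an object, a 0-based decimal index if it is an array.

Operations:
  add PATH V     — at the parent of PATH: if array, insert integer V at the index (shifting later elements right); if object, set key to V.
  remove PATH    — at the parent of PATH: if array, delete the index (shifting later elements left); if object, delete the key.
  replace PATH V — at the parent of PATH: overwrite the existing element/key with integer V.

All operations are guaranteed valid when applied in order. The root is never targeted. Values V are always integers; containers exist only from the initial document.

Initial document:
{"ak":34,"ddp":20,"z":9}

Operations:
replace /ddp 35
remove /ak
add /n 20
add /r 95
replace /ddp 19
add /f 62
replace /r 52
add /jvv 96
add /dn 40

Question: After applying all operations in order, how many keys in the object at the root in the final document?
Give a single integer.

After op 1 (replace /ddp 35): {"ak":34,"ddp":35,"z":9}
After op 2 (remove /ak): {"ddp":35,"z":9}
After op 3 (add /n 20): {"ddp":35,"n":20,"z":9}
After op 4 (add /r 95): {"ddp":35,"n":20,"r":95,"z":9}
After op 5 (replace /ddp 19): {"ddp":19,"n":20,"r":95,"z":9}
After op 6 (add /f 62): {"ddp":19,"f":62,"n":20,"r":95,"z":9}
After op 7 (replace /r 52): {"ddp":19,"f":62,"n":20,"r":52,"z":9}
After op 8 (add /jvv 96): {"ddp":19,"f":62,"jvv":96,"n":20,"r":52,"z":9}
After op 9 (add /dn 40): {"ddp":19,"dn":40,"f":62,"jvv":96,"n":20,"r":52,"z":9}
Size at the root: 7

Answer: 7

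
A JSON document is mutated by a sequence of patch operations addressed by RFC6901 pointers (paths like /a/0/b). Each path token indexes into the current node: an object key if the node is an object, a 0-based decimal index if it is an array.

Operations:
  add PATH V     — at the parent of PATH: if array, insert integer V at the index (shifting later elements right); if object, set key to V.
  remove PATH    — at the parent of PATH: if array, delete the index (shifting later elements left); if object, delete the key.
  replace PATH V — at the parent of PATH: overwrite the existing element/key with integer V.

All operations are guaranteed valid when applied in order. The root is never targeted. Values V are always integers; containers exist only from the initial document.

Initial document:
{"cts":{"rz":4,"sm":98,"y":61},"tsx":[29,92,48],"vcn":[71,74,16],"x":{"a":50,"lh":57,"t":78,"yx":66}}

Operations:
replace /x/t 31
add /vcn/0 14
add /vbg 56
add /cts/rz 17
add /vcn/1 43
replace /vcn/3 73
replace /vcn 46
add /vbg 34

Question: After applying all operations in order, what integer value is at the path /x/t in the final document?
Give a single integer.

Answer: 31

Derivation:
After op 1 (replace /x/t 31): {"cts":{"rz":4,"sm":98,"y":61},"tsx":[29,92,48],"vcn":[71,74,16],"x":{"a":50,"lh":57,"t":31,"yx":66}}
After op 2 (add /vcn/0 14): {"cts":{"rz":4,"sm":98,"y":61},"tsx":[29,92,48],"vcn":[14,71,74,16],"x":{"a":50,"lh":57,"t":31,"yx":66}}
After op 3 (add /vbg 56): {"cts":{"rz":4,"sm":98,"y":61},"tsx":[29,92,48],"vbg":56,"vcn":[14,71,74,16],"x":{"a":50,"lh":57,"t":31,"yx":66}}
After op 4 (add /cts/rz 17): {"cts":{"rz":17,"sm":98,"y":61},"tsx":[29,92,48],"vbg":56,"vcn":[14,71,74,16],"x":{"a":50,"lh":57,"t":31,"yx":66}}
After op 5 (add /vcn/1 43): {"cts":{"rz":17,"sm":98,"y":61},"tsx":[29,92,48],"vbg":56,"vcn":[14,43,71,74,16],"x":{"a":50,"lh":57,"t":31,"yx":66}}
After op 6 (replace /vcn/3 73): {"cts":{"rz":17,"sm":98,"y":61},"tsx":[29,92,48],"vbg":56,"vcn":[14,43,71,73,16],"x":{"a":50,"lh":57,"t":31,"yx":66}}
After op 7 (replace /vcn 46): {"cts":{"rz":17,"sm":98,"y":61},"tsx":[29,92,48],"vbg":56,"vcn":46,"x":{"a":50,"lh":57,"t":31,"yx":66}}
After op 8 (add /vbg 34): {"cts":{"rz":17,"sm":98,"y":61},"tsx":[29,92,48],"vbg":34,"vcn":46,"x":{"a":50,"lh":57,"t":31,"yx":66}}
Value at /x/t: 31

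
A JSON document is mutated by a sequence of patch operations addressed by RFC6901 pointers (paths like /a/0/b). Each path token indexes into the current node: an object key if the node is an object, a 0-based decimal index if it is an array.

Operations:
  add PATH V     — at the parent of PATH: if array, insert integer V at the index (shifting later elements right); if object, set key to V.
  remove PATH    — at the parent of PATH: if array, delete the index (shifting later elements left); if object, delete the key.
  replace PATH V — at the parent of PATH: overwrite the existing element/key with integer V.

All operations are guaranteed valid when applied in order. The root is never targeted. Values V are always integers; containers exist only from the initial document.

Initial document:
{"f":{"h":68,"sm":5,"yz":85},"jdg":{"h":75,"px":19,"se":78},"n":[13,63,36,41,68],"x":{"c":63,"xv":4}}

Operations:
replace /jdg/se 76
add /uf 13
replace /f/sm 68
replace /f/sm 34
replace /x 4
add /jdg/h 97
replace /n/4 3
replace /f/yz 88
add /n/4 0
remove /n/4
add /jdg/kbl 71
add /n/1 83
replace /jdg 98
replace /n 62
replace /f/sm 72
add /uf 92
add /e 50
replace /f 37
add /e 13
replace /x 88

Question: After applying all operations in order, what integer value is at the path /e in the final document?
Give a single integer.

Answer: 13

Derivation:
After op 1 (replace /jdg/se 76): {"f":{"h":68,"sm":5,"yz":85},"jdg":{"h":75,"px":19,"se":76},"n":[13,63,36,41,68],"x":{"c":63,"xv":4}}
After op 2 (add /uf 13): {"f":{"h":68,"sm":5,"yz":85},"jdg":{"h":75,"px":19,"se":76},"n":[13,63,36,41,68],"uf":13,"x":{"c":63,"xv":4}}
After op 3 (replace /f/sm 68): {"f":{"h":68,"sm":68,"yz":85},"jdg":{"h":75,"px":19,"se":76},"n":[13,63,36,41,68],"uf":13,"x":{"c":63,"xv":4}}
After op 4 (replace /f/sm 34): {"f":{"h":68,"sm":34,"yz":85},"jdg":{"h":75,"px":19,"se":76},"n":[13,63,36,41,68],"uf":13,"x":{"c":63,"xv":4}}
After op 5 (replace /x 4): {"f":{"h":68,"sm":34,"yz":85},"jdg":{"h":75,"px":19,"se":76},"n":[13,63,36,41,68],"uf":13,"x":4}
After op 6 (add /jdg/h 97): {"f":{"h":68,"sm":34,"yz":85},"jdg":{"h":97,"px":19,"se":76},"n":[13,63,36,41,68],"uf":13,"x":4}
After op 7 (replace /n/4 3): {"f":{"h":68,"sm":34,"yz":85},"jdg":{"h":97,"px":19,"se":76},"n":[13,63,36,41,3],"uf":13,"x":4}
After op 8 (replace /f/yz 88): {"f":{"h":68,"sm":34,"yz":88},"jdg":{"h":97,"px":19,"se":76},"n":[13,63,36,41,3],"uf":13,"x":4}
After op 9 (add /n/4 0): {"f":{"h":68,"sm":34,"yz":88},"jdg":{"h":97,"px":19,"se":76},"n":[13,63,36,41,0,3],"uf":13,"x":4}
After op 10 (remove /n/4): {"f":{"h":68,"sm":34,"yz":88},"jdg":{"h":97,"px":19,"se":76},"n":[13,63,36,41,3],"uf":13,"x":4}
After op 11 (add /jdg/kbl 71): {"f":{"h":68,"sm":34,"yz":88},"jdg":{"h":97,"kbl":71,"px":19,"se":76},"n":[13,63,36,41,3],"uf":13,"x":4}
After op 12 (add /n/1 83): {"f":{"h":68,"sm":34,"yz":88},"jdg":{"h":97,"kbl":71,"px":19,"se":76},"n":[13,83,63,36,41,3],"uf":13,"x":4}
After op 13 (replace /jdg 98): {"f":{"h":68,"sm":34,"yz":88},"jdg":98,"n":[13,83,63,36,41,3],"uf":13,"x":4}
After op 14 (replace /n 62): {"f":{"h":68,"sm":34,"yz":88},"jdg":98,"n":62,"uf":13,"x":4}
After op 15 (replace /f/sm 72): {"f":{"h":68,"sm":72,"yz":88},"jdg":98,"n":62,"uf":13,"x":4}
After op 16 (add /uf 92): {"f":{"h":68,"sm":72,"yz":88},"jdg":98,"n":62,"uf":92,"x":4}
After op 17 (add /e 50): {"e":50,"f":{"h":68,"sm":72,"yz":88},"jdg":98,"n":62,"uf":92,"x":4}
After op 18 (replace /f 37): {"e":50,"f":37,"jdg":98,"n":62,"uf":92,"x":4}
After op 19 (add /e 13): {"e":13,"f":37,"jdg":98,"n":62,"uf":92,"x":4}
After op 20 (replace /x 88): {"e":13,"f":37,"jdg":98,"n":62,"uf":92,"x":88}
Value at /e: 13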